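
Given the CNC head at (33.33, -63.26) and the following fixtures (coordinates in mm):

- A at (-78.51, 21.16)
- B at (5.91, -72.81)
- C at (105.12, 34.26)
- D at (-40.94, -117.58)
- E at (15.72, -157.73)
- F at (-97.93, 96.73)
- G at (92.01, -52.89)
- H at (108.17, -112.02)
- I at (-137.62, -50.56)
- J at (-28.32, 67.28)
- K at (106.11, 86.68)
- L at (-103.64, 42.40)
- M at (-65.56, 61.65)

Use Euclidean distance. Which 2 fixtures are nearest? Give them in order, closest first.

B, G

Distances from (33.33, -63.26):
A: √((-111.84)² + (84.42)²) = √(12508.1856 + 7126.7364) = 140.12 mm
B: √((-27.42)² + (-9.55)²) = √(751.8564 + 91.2025) = 29.04 mm
C: √((71.79)² + (97.52)²) = √(5153.8041 + 9510.1504) = 121.09 mm
D: √((-74.27)² + (-54.32)²) = √(5516.0329 + 2950.6624) = 92.01 mm
E: √((-17.61)² + (-94.47)²) = √(310.1121 + 8924.5809) = 96.10 mm
F: √((-131.26)² + (159.99)²) = √(17229.1876 + 25596.8001) = 206.94 mm
G: √((58.68)² + (10.37)²) = √(3443.3424 + 107.5369) = 59.59 mm
H: √((74.84)² + (-48.76)²) = √(5601.0256 + 2377.5376) = 89.32 mm
I: √((-170.95)² + (12.70)²) = √(29223.9025 + 161.2900) = 171.42 mm
J: √((-61.65)² + (130.54)²) = √(3800.7225 + 17040.6916) = 144.37 mm
K: √((72.78)² + (149.94)²) = √(5296.9284 + 22482.0036) = 166.67 mm
L: √((-136.97)² + (105.66)²) = √(18760.7809 + 11164.0356) = 172.99 mm
M: √((-98.89)² + (124.91)²) = √(9779.2321 + 15602.5081) = 159.32 mm
Sorted: B (29.04 mm) < G (59.59 mm) < H (89.32 mm) < D (92.01 mm) < …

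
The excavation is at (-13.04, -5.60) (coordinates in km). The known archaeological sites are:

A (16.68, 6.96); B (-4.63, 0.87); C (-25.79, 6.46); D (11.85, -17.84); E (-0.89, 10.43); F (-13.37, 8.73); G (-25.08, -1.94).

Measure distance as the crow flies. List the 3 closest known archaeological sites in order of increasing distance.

Distances from (-13.04, -5.60):
A: √((29.72)² + (12.56)²) = √(883.2784 + 157.7536) = 32.27 km
B: √((8.41)² + (6.47)²) = √(70.7281 + 41.8609) = 10.61 km
C: √((-12.75)² + (12.06)²) = √(162.5625 + 145.4436) = 17.55 km
D: √((24.89)² + (-12.24)²) = √(619.5121 + 149.8176) = 27.74 km
E: √((12.15)² + (16.03)²) = √(147.6225 + 256.9609) = 20.11 km
F: √((-0.33)² + (14.33)²) = √(0.1089 + 205.3489) = 14.33 km
G: √((-12.04)² + (3.66)²) = √(144.9616 + 13.3956) = 12.58 km
Sorted: B (10.61 km) < G (12.58 km) < F (14.33 km) < C (17.55 km) < E (20.11 km) < …

B, G, F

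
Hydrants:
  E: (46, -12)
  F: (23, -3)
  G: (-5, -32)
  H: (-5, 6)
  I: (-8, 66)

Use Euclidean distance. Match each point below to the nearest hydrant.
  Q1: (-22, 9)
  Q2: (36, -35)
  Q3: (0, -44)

Q1 at (-22, 9):
  E: √((68)² + (-21)²) = √(4624.000 + 441.000) = 71.2
  F: √((45)² + (-12)²) = √(2025.000 + 144.000) = 46.6
  G: √((17)² + (-41)²) = √(289.000 + 1681.000) = 44.4
  H: √((17)² + (-3)²) = √(289.000 + 9.000) = 17.3
  I: √((14)² + (57)²) = √(196.000 + 3249.000) = 58.7
  → nearest: H (17.3)
Q2 at (36, -35):
  E: √((10)² + (23)²) = √(100.000 + 529.000) = 25.1
  F: √((-13)² + (32)²) = √(169.000 + 1024.000) = 34.5
  G: √((-41)² + (3)²) = √(1681.000 + 9.000) = 41.1
  H: √((-41)² + (41)²) = √(1681.000 + 1681.000) = 58.0
  I: √((-44)² + (101)²) = √(1936.000 + 10201.000) = 110.2
  → nearest: E (25.1)
Q3 at (0, -44):
  E: √((46)² + (32)²) = √(2116.000 + 1024.000) = 56.0
  F: √((23)² + (41)²) = √(529.000 + 1681.000) = 47.0
  G: √((-5)² + (12)²) = √(25.000 + 144.000) = 13.0
  H: √((-5)² + (50)²) = √(25.000 + 2500.000) = 50.2
  I: √((-8)² + (110)²) = √(64.000 + 12100.000) = 110.3
  → nearest: G (13.0)

Q1→H; Q2→E; Q3→G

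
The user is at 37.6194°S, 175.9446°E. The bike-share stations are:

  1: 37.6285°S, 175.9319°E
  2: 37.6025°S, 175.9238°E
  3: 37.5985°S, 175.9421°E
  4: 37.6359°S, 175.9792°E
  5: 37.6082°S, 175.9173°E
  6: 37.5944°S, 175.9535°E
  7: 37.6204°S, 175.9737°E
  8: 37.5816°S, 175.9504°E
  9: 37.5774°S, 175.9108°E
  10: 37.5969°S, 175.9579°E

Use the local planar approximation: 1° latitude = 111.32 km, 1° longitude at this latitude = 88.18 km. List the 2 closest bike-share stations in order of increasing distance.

Distances from 37.6194°S, 175.9446°E:
1: √((-0.0091·111.32)² + (-0.0127·88.18)²) = √(1.026193 + 1.254145) = 1.5101 km
2: √((0.0169·111.32)² + (-0.0208·88.18)²) = √(3.539320 + 3.364084) = 2.6274 km
3: √((0.0209·111.32)² + (-0.0025·88.18)²) = √(5.413012 + 0.048598) = 2.3370 km
4: √((-0.0165·111.32)² + (0.0346·88.18)²) = √(3.373761 + 9.308772) = 3.5613 km
5: √((0.0112·111.32)² + (-0.0273·88.18)²) = √(1.554470 + 5.795161) = 2.7110 km
6: √((0.0250·111.32)² + (0.0089·88.18)²) = √(7.745089 + 0.615914) = 2.8915 km
7: √((-0.0010·111.32)² + (0.0291·88.18)²) = √(0.012392 + 6.584551) = 2.5685 km
8: √((0.0378·111.32)² + (0.0058·88.18)²) = √(17.706389 + 0.261575) = 4.2389 km
9: √((0.0420·111.32)² + (-0.0338·88.18)²) = √(21.859739 + 8.883285) = 5.5446 km
10: √((0.0225·111.32)² + (0.0133·88.18)²) = √(6.273522 + 1.375446) = 2.7657 km
Sorted: 1 (1.5101 km) < 3 (2.3370 km) < 7 (2.5685 km) < 2 (2.6274 km) < …

1, 3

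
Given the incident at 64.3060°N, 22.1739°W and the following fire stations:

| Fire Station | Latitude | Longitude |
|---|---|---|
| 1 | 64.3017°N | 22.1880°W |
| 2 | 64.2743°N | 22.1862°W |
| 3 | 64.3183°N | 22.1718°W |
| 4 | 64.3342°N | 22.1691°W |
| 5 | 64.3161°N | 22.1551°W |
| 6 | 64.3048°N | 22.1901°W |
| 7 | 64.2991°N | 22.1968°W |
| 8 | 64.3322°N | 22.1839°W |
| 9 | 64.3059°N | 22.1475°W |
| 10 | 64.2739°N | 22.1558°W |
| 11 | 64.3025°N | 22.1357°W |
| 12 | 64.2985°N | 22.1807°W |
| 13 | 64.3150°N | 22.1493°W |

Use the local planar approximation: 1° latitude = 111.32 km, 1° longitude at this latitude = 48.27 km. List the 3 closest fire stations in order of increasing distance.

6, 1, 12

Distances from 64.3060°N, 22.1739°W:
1: 0.8321 km
2: 3.5784 km
3: 1.3730 km
4: 3.1478 km
5: 1.4449 km
6: 0.7933 km
7: 1.3461 km
8: 2.9563 km
9: 1.2744 km
10: 3.6786 km
11: 1.8846 km
12: 0.8971 km
13: 1.5536 km
Sorted: 6 (0.7933 km) < 1 (0.8321 km) < 12 (0.8971 km) < 9 (1.2744 km) < 7 (1.3461 km) < …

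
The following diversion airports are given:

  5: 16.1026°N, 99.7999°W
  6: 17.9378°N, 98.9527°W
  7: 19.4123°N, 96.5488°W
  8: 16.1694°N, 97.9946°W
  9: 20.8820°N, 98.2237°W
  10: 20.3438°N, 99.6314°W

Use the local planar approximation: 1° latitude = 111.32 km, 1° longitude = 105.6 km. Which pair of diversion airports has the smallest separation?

9 and 10

Pairwise distances:
5–6: √((1.8352·111.32)² + (0.8472·105.6)²) = √(41736.228021 + 8003.864553) = 223.0249 km
5–7: √((3.3097·111.32)² + (3.2511·105.6)²) = √(135744.941669 + 117865.985717) = 503.5980 km
5–8: √((0.0668·111.32)² + (1.8053·105.6)²) = √(55.296714 + 36343.487591) = 190.7847 km
5–9: √((4.7794·111.32)² + (1.5762·105.6)²) = √(283069.549545 + 27704.510599) = 557.4711 km
5–10: √((4.2412·111.32)² + (0.1685·105.6)²) = √(222907.099496 + 316.612201) = 472.4656 km
6–7: √((1.4745·111.32)² + (2.4039·105.6)²) = √(26942.379497 + 64440.756671) = 302.2964 km
6–8: √((-1.7684·111.32)² + (0.9581·105.6)²) = √(38753.185554 + 10236.453471) = 221.3360 km
6–9: √((2.9442·111.32)² + (0.7290·105.6)²) = √(107418.976995 + 5926.289910) = 336.6679 km
6–10: √((2.4060·111.32)² + (-0.6787·105.6)²) = √(71736.080042 + 5136.692105) = 277.2594 km
7–8: √((-3.2429·111.32)² + (-1.4458·105.6)²) = √(130320.731416 + 23310.107545) = 391.9577 km
7–9: √((1.4697·111.32)² + (-1.6749·105.6)²) = √(26767.251758 + 31282.798806) = 240.9358 km
7–10: √((0.9315·111.32)² + (-3.0826·105.6)²) = √(10752.565921 + 105964.937069) = 341.6394 km
8–9: √((4.7126·111.32)² + (-0.2291·105.6)²) = √(275212.118338 + 585.299314) = 525.1642 km
8–10: √((4.1744·111.32)² + (-1.6368·105.6)²) = √(215940.706949 + 29875.767371) = 495.7988 km
9–10: √((-0.5382·111.32)² + (-1.4077·105.6)²) = √(3589.498550 + 22097.750086) = 160.2724 km
Closest pair: 9–10 at 160.2724 km.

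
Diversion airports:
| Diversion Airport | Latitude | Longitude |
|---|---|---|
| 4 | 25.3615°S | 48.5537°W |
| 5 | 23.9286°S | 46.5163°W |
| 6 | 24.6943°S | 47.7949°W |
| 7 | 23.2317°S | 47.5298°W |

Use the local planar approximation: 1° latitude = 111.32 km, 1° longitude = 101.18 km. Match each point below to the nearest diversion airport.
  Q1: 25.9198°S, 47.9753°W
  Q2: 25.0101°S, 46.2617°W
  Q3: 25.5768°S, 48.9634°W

Q1→4; Q2→5; Q3→4

Q1 at 25.9198°S, 47.9753°W:
  4: 85.3669 km
  5: 266.3184 km
  6: 137.6383 km
  7: 302.6152 km
  → nearest: 4 (85.3669 km)
Q2 at 25.0101°S, 46.2617°W:
  4: 235.1806 km
  5: 123.1177 km
  6: 159.0626 km
  7: 235.9136 km
  → nearest: 5 (123.1177 km)
Q3 at 25.5768°S, 48.9634°W:
  4: 47.8833 km
  5: 308.1698 km
  6: 153.7177 km
  7: 298.6478 km
  → nearest: 4 (47.8833 km)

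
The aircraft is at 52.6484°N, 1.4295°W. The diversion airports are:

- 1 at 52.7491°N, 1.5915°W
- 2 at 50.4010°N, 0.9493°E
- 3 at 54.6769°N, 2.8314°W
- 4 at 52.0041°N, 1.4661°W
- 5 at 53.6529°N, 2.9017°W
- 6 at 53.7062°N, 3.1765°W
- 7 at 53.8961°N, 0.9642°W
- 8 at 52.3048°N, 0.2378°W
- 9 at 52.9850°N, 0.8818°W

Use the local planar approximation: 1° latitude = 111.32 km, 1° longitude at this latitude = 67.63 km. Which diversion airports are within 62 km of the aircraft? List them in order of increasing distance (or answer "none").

1, 9

Distances from 52.6484°N, 1.4295°W:
1: √((0.1007·111.32)² + (-0.1620·67.63)²) = √(125.662396 + 120.035251) = 15.6747 km
2: √((-2.2474·111.32)² + (2.3788·67.63)²) = √(62590.316605 + 25881.809393) = 297.4426 km
3: √((2.0285·111.32)² + (-1.4019·67.63)²) = √(50991.339351 + 8989.030341) = 244.9089 km
4: √((-0.6443·111.32)² + (-0.0366·67.63)²) = √(5144.257010 + 6.126902) = 71.7662 km
5: √((1.0045·111.32)² + (-1.4722·67.63)²) = √(12503.922622 + 9913.166524) = 149.7234 km
6: √((1.0578·111.32)² + (-1.7470·67.63)²) = √(13866.074226 + 13959.330343) = 166.8095 km
7: √((1.2477·111.32)² + (0.4653·67.63)²) = √(19291.533236 + 990.250066) = 142.4141 km
8: √((-0.3436·111.32)² + (1.1917·67.63)²) = √(1463.028228 + 6495.500994) = 89.2106 km
9: √((0.3366·111.32)² + (0.5477·67.63)²) = √(1404.024281 + 1372.032051) = 52.6883 km
Threshold 62 km: 1 (15.6747 km), 9 (52.6883 km) are within range.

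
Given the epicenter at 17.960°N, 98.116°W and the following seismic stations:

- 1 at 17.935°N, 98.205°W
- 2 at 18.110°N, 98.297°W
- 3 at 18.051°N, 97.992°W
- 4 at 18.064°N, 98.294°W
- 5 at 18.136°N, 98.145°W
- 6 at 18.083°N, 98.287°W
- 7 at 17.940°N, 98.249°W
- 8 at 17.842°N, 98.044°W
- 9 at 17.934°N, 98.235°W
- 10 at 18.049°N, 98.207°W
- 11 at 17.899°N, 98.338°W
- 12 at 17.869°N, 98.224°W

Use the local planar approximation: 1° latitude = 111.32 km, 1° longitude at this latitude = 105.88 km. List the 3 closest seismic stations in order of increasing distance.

1, 9, 10

Distances from 17.960°N, 98.116°W:
1: 9.826 km
2: 25.418 km
3: 16.583 km
4: 22.119 km
5: 19.831 km
6: 22.700 km
7: 14.257 km
8: 15.188 km
9: 12.928 km
10: 13.820 km
11: 24.467 km
12: 15.277 km
Sorted: 1 (9.826 km) < 9 (12.928 km) < 10 (13.820 km) < 7 (14.257 km) < 8 (15.188 km) < …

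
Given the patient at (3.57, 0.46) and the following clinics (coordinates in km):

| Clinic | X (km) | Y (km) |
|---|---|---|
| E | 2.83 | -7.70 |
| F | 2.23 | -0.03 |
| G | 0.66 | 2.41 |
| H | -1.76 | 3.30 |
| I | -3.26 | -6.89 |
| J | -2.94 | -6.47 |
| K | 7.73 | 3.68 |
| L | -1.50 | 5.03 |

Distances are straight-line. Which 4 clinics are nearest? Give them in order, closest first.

F, G, K, H

Distances from (3.57, 0.46):
E: 8.19 km
F: 1.43 km
G: 3.50 km
H: 6.04 km
I: 10.03 km
J: 9.51 km
K: 5.26 km
L: 6.83 km
Sorted: F (1.43 km) < G (3.50 km) < K (5.26 km) < H (6.04 km) < L (6.83 km) < E (8.19 km) < …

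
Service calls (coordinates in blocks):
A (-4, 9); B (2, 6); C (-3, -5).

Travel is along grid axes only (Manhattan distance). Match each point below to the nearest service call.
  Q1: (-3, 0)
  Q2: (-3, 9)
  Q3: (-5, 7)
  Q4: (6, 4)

Q1→C; Q2→A; Q3→A; Q4→B

Q1 at (-3, 0):
  A: |-1| + |9| = 1 + 9 = 10 blocks
  B: |5| + |6| = 5 + 6 = 11 blocks
  C: |0| + |-5| = 0 + 5 = 5 blocks
  → nearest: C (5 blocks)
Q2 at (-3, 9):
  A: |-1| + |0| = 1 + 0 = 1 blocks
  B: |5| + |-3| = 5 + 3 = 8 blocks
  C: |0| + |-14| = 0 + 14 = 14 blocks
  → nearest: A (1 blocks)
Q3 at (-5, 7):
  A: |1| + |2| = 1 + 2 = 3 blocks
  B: |7| + |-1| = 7 + 1 = 8 blocks
  C: |2| + |-12| = 2 + 12 = 14 blocks
  → nearest: A (3 blocks)
Q4 at (6, 4):
  A: |-10| + |5| = 10 + 5 = 15 blocks
  B: |-4| + |2| = 4 + 2 = 6 blocks
  C: |-9| + |-9| = 9 + 9 = 18 blocks
  → nearest: B (6 blocks)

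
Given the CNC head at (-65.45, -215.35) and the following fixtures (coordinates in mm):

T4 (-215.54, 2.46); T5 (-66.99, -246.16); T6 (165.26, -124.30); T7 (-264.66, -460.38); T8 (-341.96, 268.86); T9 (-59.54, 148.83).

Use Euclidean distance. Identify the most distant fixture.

T8

Distances from (-65.45, -215.35):
T4: √((-150.09)² + (217.81)²) = √(22527.0081 + 47441.1961) = 264.52 mm
T5: √((-1.54)² + (-30.81)²) = √(2.3716 + 949.2561) = 30.85 mm
T6: √((230.71)² + (91.05)²) = √(53227.1041 + 8290.1025) = 248.03 mm
T7: √((-199.21)² + (-245.03)²) = √(39684.6241 + 60039.7009) = 315.79 mm
T8: √((-276.51)² + (484.21)²) = √(76457.7801 + 234459.3241) = 557.60 mm
T9: √((5.91)² + (364.18)²) = √(34.9281 + 132627.0724) = 364.23 mm
Maximum: T8 at 557.60 mm.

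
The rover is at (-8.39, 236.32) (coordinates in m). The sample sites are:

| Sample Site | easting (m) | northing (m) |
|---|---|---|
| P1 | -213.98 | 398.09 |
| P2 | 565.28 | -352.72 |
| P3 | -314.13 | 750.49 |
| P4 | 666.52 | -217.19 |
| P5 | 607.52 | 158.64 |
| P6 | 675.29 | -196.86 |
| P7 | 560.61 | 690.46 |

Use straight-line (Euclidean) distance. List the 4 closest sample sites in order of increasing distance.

Distances from (-8.39, 236.32):
P1: 261.60 m
P2: 822.23 m
P3: 598.20 m
P4: 813.13 m
P5: 620.79 m
P6: 809.36 m
P7: 728.01 m
Sorted: P1 (261.60 m) < P3 (598.20 m) < P5 (620.79 m) < P7 (728.01 m) < P6 (809.36 m) < P4 (813.13 m) < …

P1, P3, P5, P7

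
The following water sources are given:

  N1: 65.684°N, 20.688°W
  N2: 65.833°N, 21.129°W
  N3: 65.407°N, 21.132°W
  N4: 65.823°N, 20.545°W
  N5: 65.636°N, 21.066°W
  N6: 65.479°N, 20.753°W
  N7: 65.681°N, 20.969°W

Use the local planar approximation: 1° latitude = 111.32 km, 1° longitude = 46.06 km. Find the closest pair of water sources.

N5 and N7

Pairwise distances:
N1–N2: 26.224 km
N1–N3: 37.001 km
N1–N4: 16.817 km
N1–N5: 18.212 km
N1–N6: 23.016 km
N1–N7: 12.947 km
N2–N3: 47.423 km
N2–N4: 26.922 km
N2–N5: 22.121 km
N2–N6: 43.045 km
N2–N7: 18.456 km
N3–N4: 53.624 km
N3–N5: 25.673 km
N3–N6: 19.209 km
N3–N7: 31.412 km
N4–N5: 31.768 km
N4–N6: 39.474 km
N4–N7: 25.125 km
N5–N6: 22.656 km
N5–N7: 6.712 km
N6–N7: 24.589 km
Closest pair: N5–N7 at 6.712 km.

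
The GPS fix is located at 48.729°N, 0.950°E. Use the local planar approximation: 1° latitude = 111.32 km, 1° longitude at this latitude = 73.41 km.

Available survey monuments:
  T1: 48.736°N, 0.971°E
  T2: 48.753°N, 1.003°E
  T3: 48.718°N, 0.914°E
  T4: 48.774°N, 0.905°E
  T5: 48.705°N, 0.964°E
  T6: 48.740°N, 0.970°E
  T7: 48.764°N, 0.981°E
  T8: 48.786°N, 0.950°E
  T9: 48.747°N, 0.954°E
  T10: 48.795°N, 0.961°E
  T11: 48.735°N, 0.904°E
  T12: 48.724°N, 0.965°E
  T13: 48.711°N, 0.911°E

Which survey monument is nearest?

T12

Distances from 48.729°N, 0.950°E:
T1: 1.727 km
T2: 4.720 km
T3: 2.913 km
T4: 6.001 km
T5: 2.863 km
T6: 1.912 km
T7: 4.512 km
T8: 6.345 km
T9: 2.025 km
T10: 7.391 km
T11: 3.442 km
T12: 1.234 km
T13: 3.495 km
Minimum: T12 at 1.234 km.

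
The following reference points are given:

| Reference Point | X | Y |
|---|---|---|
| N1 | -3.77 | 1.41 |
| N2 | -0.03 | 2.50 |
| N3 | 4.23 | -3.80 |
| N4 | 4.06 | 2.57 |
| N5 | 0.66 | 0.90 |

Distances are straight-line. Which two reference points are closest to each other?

Pairwise distances:
N2–N5: √((0.69)² + (-1.60)²) = √(0.4761 + 2.5600) = 1.74
N4–N5: √((-3.40)² + (-1.67)²) = √(11.5600 + 2.7889) = 3.79
N1–N2: √((3.74)² + (1.09)²) = √(13.9876 + 1.1881) = 3.90
N2–N4: √((4.09)² + (0.07)²) = √(16.7281 + 0.0049) = 4.09
N1–N5: √((4.43)² + (-0.51)²) = √(19.6249 + 0.2601) = 4.46
N3–N5: √((-3.57)² + (4.70)²) = √(12.7449 + 22.0900) = 5.90
N3–N4: √((-0.17)² + (6.37)²) = √(0.0289 + 40.5769) = 6.37
N2–N3: √((4.26)² + (-6.30)²) = √(18.1476 + 39.6900) = 7.61
N1–N4: √((7.83)² + (1.16)²) = √(61.3089 + 1.3456) = 7.92
N1–N3: √((8.00)² + (-5.21)²) = √(64.0000 + 27.1441) = 9.55
Closest pair: N2–N5 at 1.74.

N2 and N5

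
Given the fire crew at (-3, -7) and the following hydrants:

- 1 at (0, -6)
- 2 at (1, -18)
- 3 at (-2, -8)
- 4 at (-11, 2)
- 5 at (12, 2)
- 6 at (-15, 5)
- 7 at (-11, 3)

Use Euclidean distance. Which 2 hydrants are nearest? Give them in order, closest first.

Distances from (-3, -7):
1: √((3)² + (1)²) = √(9.000 + 1.000) = 3.2
2: √((4)² + (-11)²) = √(16.000 + 121.000) = 11.7
3: √((1)² + (-1)²) = √(1.000 + 1.000) = 1.4
4: √((-8)² + (9)²) = √(64.000 + 81.000) = 12.0
5: √((15)² + (9)²) = √(225.000 + 81.000) = 17.5
6: √((-12)² + (12)²) = √(144.000 + 144.000) = 17.0
7: √((-8)² + (10)²) = √(64.000 + 100.000) = 12.8
Sorted: 3 (1.4) < 1 (3.2) < 2 (11.7) < 4 (12.0) < …

3, 1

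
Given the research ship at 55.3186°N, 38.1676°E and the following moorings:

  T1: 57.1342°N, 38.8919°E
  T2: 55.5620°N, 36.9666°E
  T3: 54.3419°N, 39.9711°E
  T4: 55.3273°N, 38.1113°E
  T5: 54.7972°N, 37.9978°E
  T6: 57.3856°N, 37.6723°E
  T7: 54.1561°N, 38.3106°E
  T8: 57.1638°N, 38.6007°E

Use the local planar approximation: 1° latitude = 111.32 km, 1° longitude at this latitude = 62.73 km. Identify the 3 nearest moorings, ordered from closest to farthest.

Distances from 55.3186°N, 38.1676°E:
T1: 207.1566 km
T2: 80.0630 km
T3: 156.9095 km
T4: 3.6621 km
T5: 59.0115 km
T6: 232.1867 km
T7: 129.7200 km
T8: 207.1966 km
Sorted: T4 (3.6621 km) < T5 (59.0115 km) < T2 (80.0630 km) < T7 (129.7200 km) < T3 (156.9095 km) < …

T4, T5, T2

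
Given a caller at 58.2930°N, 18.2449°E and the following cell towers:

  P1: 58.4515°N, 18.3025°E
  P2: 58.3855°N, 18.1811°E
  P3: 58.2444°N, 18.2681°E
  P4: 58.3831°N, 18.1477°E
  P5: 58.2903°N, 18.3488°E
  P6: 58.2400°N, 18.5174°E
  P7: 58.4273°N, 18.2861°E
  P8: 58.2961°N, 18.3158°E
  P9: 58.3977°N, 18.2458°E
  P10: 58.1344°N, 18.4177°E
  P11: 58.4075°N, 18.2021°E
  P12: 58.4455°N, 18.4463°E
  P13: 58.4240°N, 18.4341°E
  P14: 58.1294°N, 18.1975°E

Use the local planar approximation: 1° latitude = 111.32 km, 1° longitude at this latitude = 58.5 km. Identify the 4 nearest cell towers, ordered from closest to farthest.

P8, P3, P5, P2

Distances from 58.2930°N, 18.2449°E:
P1: √((0.1585·111.32)² + (0.0576·58.5)²) = √(311.318499 + 11.354204) = 17.9631 km
P2: √((0.0925·111.32)² + (-0.0638·58.5)²) = √(106.030268 + 13.930063) = 10.9526 km
P3: √((-0.0486·111.32)² + (0.0232·58.5)²) = √(29.269745 + 1.841992) = 5.5778 km
P4: √((0.0901·111.32)² + (-0.0972·58.5)²) = √(100.599536 + 32.332870) = 11.5296 km
P5: √((-0.0027·111.32)² + (0.1039·58.5)²) = √(0.090339 + 36.943907) = 6.0856 km
P6: √((-0.0530·111.32)² + (0.2725·58.5)²) = √(34.809528 + 254.123452) = 16.9980 km
P7: √((0.1343·111.32)² + (0.0412·58.5)²) = √(223.510752 + 5.809064) = 15.1433 km
P8: √((0.0031·111.32)² + (0.0709·58.5)²) = √(0.119088 + 17.203001) = 4.1620 km
P9: √((0.1047·111.32)² + (0.0009·58.5)²) = √(135.843780 + 0.002772) = 11.6553 km
P10: √((-0.1586·111.32)² + (0.1728·58.5)²) = √(311.711454 + 102.187837) = 20.3445 km
P11: √((0.1145·111.32)² + (-0.0428·58.5)²) = √(162.464085 + 6.269014) = 12.9897 km
P12: √((0.1525·111.32)² + (0.2014·58.5)²) = √(288.194762 + 138.813168) = 20.6642 km
P13: √((0.1310·111.32)² + (0.1892·58.5)²) = √(212.661556 + 122.505051) = 18.3076 km
P14: √((-0.1636·111.32)² + (-0.0474·58.5)²) = √(331.675196 + 7.688974) = 18.4218 km
Sorted: P8 (4.1620 km) < P3 (5.5778 km) < P5 (6.0856 km) < P2 (10.9526 km) < P4 (11.5296 km) < P9 (11.6553 km) < …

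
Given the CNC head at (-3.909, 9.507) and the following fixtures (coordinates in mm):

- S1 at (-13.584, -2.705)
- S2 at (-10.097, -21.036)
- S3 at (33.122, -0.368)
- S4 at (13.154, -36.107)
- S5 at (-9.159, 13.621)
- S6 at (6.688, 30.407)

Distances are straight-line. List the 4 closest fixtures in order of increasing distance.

Distances from (-3.909, 9.507):
S1: √((-9.675)² + (-12.212)²) = √(93.60563 + 149.13294) = 15.580 mm
S2: √((-6.188)² + (-30.543)²) = √(38.29134 + 932.87485) = 31.164 mm
S3: √((37.031)² + (-9.875)²) = √(1371.29496 + 97.51562) = 38.325 mm
S4: √((17.063)² + (-45.614)²) = √(291.14597 + 2080.63700) = 48.701 mm
S5: √((-5.250)² + (4.114)²) = √(27.56250 + 16.92500) = 6.670 mm
S6: √((10.597)² + (20.900)²) = √(112.29641 + 436.81000) = 23.433 mm
Sorted: S5 (6.670 mm) < S1 (15.580 mm) < S6 (23.433 mm) < S2 (31.164 mm) < S3 (38.325 mm) < S4 (48.701 mm)

S5, S1, S6, S2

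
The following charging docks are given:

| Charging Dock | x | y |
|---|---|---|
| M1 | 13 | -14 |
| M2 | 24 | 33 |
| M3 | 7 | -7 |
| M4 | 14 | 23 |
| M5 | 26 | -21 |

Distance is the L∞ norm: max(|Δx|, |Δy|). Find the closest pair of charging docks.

M1 and M3

Pairwise distances:
M1–M2: 47
M1–M3: 7
M1–M4: 37
M1–M5: 13
M2–M3: 40
M2–M4: 10
M2–M5: 54
M3–M4: 30
M3–M5: 19
M4–M5: 44
Closest pair: M1–M3 at 7.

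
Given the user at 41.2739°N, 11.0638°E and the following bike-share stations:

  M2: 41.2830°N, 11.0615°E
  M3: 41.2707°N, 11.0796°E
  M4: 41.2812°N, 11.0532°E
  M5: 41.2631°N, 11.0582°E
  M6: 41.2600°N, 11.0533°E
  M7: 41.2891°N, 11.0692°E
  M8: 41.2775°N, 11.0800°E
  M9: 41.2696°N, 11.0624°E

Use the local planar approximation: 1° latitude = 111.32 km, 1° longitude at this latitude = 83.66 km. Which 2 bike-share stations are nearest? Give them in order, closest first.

M9, M2

Distances from 41.2739°N, 11.0638°E:
M2: √((0.0091·111.32)² + (-0.0023·83.66)²) = √(1.026193 + 0.037025) = 1.0311 km
M3: √((-0.0032·111.32)² + (0.0158·83.66)²) = √(0.126896 + 1.747229) = 1.3690 km
M4: √((0.0073·111.32)² + (-0.0106·83.66)²) = √(0.660377 + 0.786407) = 1.2028 km
M5: √((-0.0108·111.32)² + (-0.0056·83.66)²) = √(1.445419 + 0.219489) = 1.2903 km
M6: √((-0.0139·111.32)² + (-0.0105·83.66)²) = √(2.394286 + 0.771639) = 1.7793 km
M7: √((0.0152·111.32)² + (0.0054·83.66)²) = √(2.863081 + 0.204091) = 1.7513 km
M8: √((0.0036·111.32)² + (0.0162·83.66)²) = √(0.160602 + 1.836816) = 1.4133 km
M9: √((-0.0043·111.32)² + (-0.0014·83.66)²) = √(0.229131 + 0.013718) = 0.4928 km
Sorted: M9 (0.4928 km) < M2 (1.0311 km) < M4 (1.2028 km) < M5 (1.2903 km) < …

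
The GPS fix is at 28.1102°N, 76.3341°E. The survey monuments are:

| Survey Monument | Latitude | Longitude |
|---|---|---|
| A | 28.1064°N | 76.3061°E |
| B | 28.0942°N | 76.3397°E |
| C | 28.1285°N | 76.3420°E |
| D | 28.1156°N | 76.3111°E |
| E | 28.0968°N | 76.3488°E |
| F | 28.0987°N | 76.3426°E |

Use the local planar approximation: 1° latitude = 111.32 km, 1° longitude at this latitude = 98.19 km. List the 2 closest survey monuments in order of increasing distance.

Distances from 28.1102°N, 76.3341°E:
A: √((-0.0038·111.32)² + (-0.0280·98.19)²) = √(0.178943 + 7.558760) = 2.7817 km
B: √((-0.0160·111.32)² + (0.0056·98.19)²) = √(3.172388 + 0.302350) = 1.8641 km
C: √((0.0183·111.32)² + (0.0079·98.19)²) = √(4.150005 + 0.601712) = 2.1798 km
D: √((0.0054·111.32)² + (-0.0230·98.19)²) = √(0.361355 + 5.100235) = 2.3370 km
E: √((-0.0134·111.32)² + (0.0147·98.19)²) = √(2.225133 + 2.083383) = 2.0757 km
F: √((-0.0115·111.32)² + (0.0085·98.19)²) = √(1.638861 + 0.696582) = 1.5282 km
Sorted: F (1.5282 km) < B (1.8641 km) < E (2.0757 km) < C (2.1798 km) < …

F, B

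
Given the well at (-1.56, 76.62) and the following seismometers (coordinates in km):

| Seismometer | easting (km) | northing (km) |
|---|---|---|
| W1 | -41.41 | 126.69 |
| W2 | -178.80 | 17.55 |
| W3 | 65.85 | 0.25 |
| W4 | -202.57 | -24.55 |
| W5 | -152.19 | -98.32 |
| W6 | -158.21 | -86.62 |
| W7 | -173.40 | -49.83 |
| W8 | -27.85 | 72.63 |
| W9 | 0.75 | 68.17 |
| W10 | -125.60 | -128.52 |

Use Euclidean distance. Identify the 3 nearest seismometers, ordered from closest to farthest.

Distances from (-1.56, 76.62):
W1: √((-39.85)² + (50.07)²) = √(1588.0225 + 2507.0049) = 63.99 km
W2: √((-177.24)² + (-59.07)²) = √(31414.0176 + 3489.2649) = 186.82 km
W3: √((67.41)² + (-76.37)²) = √(4544.1081 + 5832.3769) = 101.87 km
W4: √((-201.01)² + (-101.17)²) = √(40405.0201 + 10235.3689) = 225.03 km
W5: √((-150.63)² + (-174.94)²) = √(22689.3969 + 30604.0036) = 230.85 km
W6: √((-156.65)² + (-163.24)²) = √(24539.2225 + 26647.2976) = 226.24 km
W7: √((-171.84)² + (-126.45)²) = √(29528.9856 + 15989.6025) = 213.35 km
W8: √((-26.29)² + (-3.99)²) = √(691.1641 + 15.9201) = 26.59 km
W9: √((2.31)² + (-8.45)²) = √(5.3361 + 71.4025) = 8.76 km
W10: √((-124.04)² + (-205.14)²) = √(15385.9216 + 42082.4196) = 239.73 km
Sorted: W9 (8.76 km) < W8 (26.59 km) < W1 (63.99 km) < W3 (101.87 km) < W2 (186.82 km) < …

W9, W8, W1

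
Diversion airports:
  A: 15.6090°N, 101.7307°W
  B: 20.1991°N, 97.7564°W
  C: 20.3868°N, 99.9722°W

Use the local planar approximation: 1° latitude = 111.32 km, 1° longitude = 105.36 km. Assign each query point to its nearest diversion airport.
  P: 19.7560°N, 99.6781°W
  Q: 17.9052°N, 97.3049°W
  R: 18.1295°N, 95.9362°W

P→C; Q→B; R→B

P at 19.7560°N, 99.6781°W:
  A: 509.7886 km
  B: 208.3921 km
  C: 76.7535 km
  → nearest: C (76.7535 km)
Q at 17.9052°N, 97.3049°W:
  A: 531.7667 km
  B: 259.7500 km
  C: 394.0698 km
  → nearest: B (259.7500 km)
R at 18.1295°N, 95.9362°W:
  A: 671.8980 km
  B: 299.7611 km
  C: 493.9292 km
  → nearest: B (299.7611 km)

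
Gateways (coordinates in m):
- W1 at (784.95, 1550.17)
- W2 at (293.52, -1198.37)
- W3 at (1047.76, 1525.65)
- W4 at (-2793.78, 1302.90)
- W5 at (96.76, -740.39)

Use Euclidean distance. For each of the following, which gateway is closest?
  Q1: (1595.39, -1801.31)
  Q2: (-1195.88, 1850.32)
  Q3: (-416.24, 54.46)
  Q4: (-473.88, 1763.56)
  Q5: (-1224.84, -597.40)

Q1 at (1595.39, -1801.31):
  W1: 3448.08 m
  W2: 1434.71 m
  W3: 3371.73 m
  W4: 5375.96 m
  W5: 1836.15 m
  → nearest: W2 (1434.71 m)
Q2 at (-1195.88, 1850.32):
  W1: 2003.44 m
  W2: 3393.06 m
  W3: 2267.01 m
  W4: 1689.07 m
  W5: 2895.29 m
  → nearest: W4 (1689.07 m)
Q3 at (-416.24, 54.46):
  W1: 1918.33 m
  W2: 1439.91 m
  W3: 2075.50 m
  W4: 2685.39 m
  W5: 946.02 m
  → nearest: W5 (946.02 m)
Q4 at (-473.88, 1763.56):
  W1: 1276.79 m
  W2: 3059.73 m
  W3: 1540.13 m
  W4: 2365.19 m
  W5: 2568.15 m
  → nearest: W1 (1276.79 m)
Q5 at (-1224.84, -597.40):
  W1: 2941.31 m
  W2: 1632.97 m
  W3: 3109.99 m
  W4: 2464.29 m
  W5: 1329.31 m
  → nearest: W5 (1329.31 m)

Q1→W2; Q2→W4; Q3→W5; Q4→W1; Q5→W5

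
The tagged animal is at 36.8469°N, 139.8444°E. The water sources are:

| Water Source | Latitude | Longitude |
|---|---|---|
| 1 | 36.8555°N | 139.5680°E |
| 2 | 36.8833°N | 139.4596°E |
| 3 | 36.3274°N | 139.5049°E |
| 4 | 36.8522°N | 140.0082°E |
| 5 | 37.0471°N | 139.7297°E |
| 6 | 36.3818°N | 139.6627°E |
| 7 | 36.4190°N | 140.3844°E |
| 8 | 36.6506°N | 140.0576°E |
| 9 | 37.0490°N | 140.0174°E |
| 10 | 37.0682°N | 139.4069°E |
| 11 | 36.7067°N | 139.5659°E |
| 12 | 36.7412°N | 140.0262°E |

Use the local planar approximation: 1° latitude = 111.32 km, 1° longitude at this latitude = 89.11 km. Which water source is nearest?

4

Distances from 36.8469°N, 139.8444°E:
1: √((0.0086·111.32)² + (-0.2764·89.11)²) = √(0.916523 + 606.637097) = 24.6486 km
2: √((0.0364·111.32)² + (-0.3848·89.11)²) = √(16.419093 + 1175.771730) = 34.5281 km
3: √((-0.5195·111.32)² + (-0.3395·89.11)²) = √(3344.394489 + 915.234631) = 65.2658 km
4: √((0.0053·111.32)² + (0.1638·89.11)²) = √(0.348095 + 213.049580) = 14.6081 km
5: √((0.2002·111.32)² + (-0.1147·89.11)²) = √(496.677563 + 104.467144) = 24.5183 km
6: √((-0.4651·111.32)² + (-0.1817·89.11)²) = √(2680.643584 + 262.157775) = 54.2476 km
7: √((-0.4279·111.32)² + (0.5400·89.11)²) = √(2268.981570 + 2315.476656) = 67.7086 km
8: √((-0.1963·111.32)² + (0.2132·89.11)²) = √(477.514974 + 360.933579) = 28.9560 km
9: √((0.2021·111.32)² + (0.1730·89.11)²) = √(506.149745 + 237.653981) = 27.2728 km
10: √((0.2213·111.32)² + (-0.4375·89.11)²) = √(606.888940 + 1519.878957) = 46.1169 km
11: √((-0.1402·111.32)² + (-0.2785·89.11)²) = √(243.580447 + 615.890190) = 29.3167 km
12: √((-0.1057·111.32)² + (0.1818·89.11)²) = √(138.451087 + 262.446415) = 20.0224 km
Minimum: 4 at 14.6081 km.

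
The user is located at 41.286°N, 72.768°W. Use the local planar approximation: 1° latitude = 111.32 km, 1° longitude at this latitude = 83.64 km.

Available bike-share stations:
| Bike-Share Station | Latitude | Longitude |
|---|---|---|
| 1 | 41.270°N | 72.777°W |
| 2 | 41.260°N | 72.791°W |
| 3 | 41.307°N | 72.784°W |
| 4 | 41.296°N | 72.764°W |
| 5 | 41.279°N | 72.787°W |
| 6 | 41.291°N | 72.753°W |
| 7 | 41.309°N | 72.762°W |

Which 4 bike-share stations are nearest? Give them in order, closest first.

4, 6, 5, 1

Distances from 41.286°N, 72.768°W:
1: 1.934 km
2: 3.475 km
3: 2.694 km
4: 1.162 km
5: 1.770 km
6: 1.373 km
7: 2.609 km
Sorted: 4 (1.162 km) < 6 (1.373 km) < 5 (1.770 km) < 1 (1.934 km) < 7 (2.609 km) < 3 (2.694 km) < …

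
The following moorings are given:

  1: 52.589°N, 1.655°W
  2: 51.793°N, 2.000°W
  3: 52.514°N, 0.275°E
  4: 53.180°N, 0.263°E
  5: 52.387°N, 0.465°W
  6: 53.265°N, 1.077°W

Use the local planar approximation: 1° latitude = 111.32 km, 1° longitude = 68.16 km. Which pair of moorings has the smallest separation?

3 and 5

Pairwise distances:
1–2: 91.678 km
1–3: 131.813 km
1–4: 146.352 km
1–5: 84.170 km
1–6: 84.941 km
2–3: 174.605 km
2–4: 218.246 km
2–5: 123.770 km
2–6: 175.525 km
3–4: 74.144 km
3–5: 52.382 km
3–6: 124.424 km
4–5: 101.267 km
4–6: 91.823 km
5–6: 106.268 km
Closest pair: 3–5 at 52.382 km.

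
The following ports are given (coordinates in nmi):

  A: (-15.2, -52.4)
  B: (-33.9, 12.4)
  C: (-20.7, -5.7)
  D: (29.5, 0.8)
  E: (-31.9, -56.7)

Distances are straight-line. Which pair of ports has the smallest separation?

Pairwise distances:
A–B: √((-18.7)² + (64.8)²) = √(349.690 + 4199.040) = 67.4 nmi
A–C: √((-5.5)² + (46.7)²) = √(30.250 + 2180.890) = 47.0 nmi
A–D: √((44.7)² + (53.2)²) = √(1998.090 + 2830.240) = 69.5 nmi
A–E: √((-16.7)² + (-4.3)²) = √(278.890 + 18.490) = 17.2 nmi
B–C: √((13.2)² + (-18.1)²) = √(174.240 + 327.610) = 22.4 nmi
B–D: √((63.4)² + (-11.6)²) = √(4019.560 + 134.560) = 64.5 nmi
B–E: √((2.0)² + (-69.1)²) = √(4.000 + 4774.810) = 69.1 nmi
C–D: √((50.2)² + (6.5)²) = √(2520.040 + 42.250) = 50.6 nmi
C–E: √((-11.2)² + (-51.0)²) = √(125.440 + 2601.000) = 52.2 nmi
D–E: √((-61.4)² + (-57.5)²) = √(3769.960 + 3306.250) = 84.1 nmi
Closest pair: A–E at 17.2 nmi.

A and E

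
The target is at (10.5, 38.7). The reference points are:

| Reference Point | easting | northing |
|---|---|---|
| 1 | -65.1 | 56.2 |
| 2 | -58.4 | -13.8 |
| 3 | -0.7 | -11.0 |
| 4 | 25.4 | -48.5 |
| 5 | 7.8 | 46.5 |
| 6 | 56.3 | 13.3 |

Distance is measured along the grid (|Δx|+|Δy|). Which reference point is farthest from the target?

Distances from (10.5, 38.7):
1: 93.1
2: 121.4
3: 60.9
4: 102.1
5: 10.5
6: 71.2
Maximum: 2 at 121.4.

2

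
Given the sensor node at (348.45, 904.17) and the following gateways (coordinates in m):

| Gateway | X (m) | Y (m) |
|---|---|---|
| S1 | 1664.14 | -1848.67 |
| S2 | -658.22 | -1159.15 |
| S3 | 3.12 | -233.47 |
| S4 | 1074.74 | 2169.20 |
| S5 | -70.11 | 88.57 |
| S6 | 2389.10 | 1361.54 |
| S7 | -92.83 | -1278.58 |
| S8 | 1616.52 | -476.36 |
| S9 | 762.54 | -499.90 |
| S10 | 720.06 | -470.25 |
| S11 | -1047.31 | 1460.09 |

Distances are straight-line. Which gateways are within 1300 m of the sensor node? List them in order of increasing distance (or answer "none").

Distances from (348.45, 904.17):
S1: 3051.09 m
S2: 2295.79 m
S3: 1188.90 m
S4: 1458.70 m
S5: 916.73 m
S6: 2091.28 m
S7: 2226.91 m
S8: 1874.53 m
S9: 1463.86 m
S10: 1423.77 m
S11: 1502.40 m
Threshold 1300 m: S5 (916.73 m), S3 (1188.90 m) are within range.

S5, S3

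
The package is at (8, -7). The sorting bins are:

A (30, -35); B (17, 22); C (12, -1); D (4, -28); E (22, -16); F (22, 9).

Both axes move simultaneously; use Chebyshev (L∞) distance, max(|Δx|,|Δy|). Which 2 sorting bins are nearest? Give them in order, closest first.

C, E

Distances from (8, -7):
A: 28
B: 29
C: 6
D: 21
E: 14
F: 16
Sorted: C (6) < E (14) < F (16) < D (21) < …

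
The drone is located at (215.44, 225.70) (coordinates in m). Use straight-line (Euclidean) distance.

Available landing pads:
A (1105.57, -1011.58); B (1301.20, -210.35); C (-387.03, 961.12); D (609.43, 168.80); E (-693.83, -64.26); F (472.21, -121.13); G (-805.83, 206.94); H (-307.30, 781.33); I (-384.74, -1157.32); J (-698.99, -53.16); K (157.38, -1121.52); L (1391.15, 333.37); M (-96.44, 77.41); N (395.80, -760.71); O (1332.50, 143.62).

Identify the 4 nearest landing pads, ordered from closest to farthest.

Distances from (215.44, 225.70):
A: 1524.20 m
B: 1170.05 m
C: 950.69 m
D: 398.08 m
E: 954.38 m
F: 431.53 m
G: 1021.44 m
H: 762.88 m
I: 1507.63 m
J: 956.00 m
K: 1348.47 m
L: 1180.63 m
M: 345.34 m
N: 1002.76 m
O: 1120.07 m
Sorted: M (345.34 m) < D (398.08 m) < F (431.53 m) < H (762.88 m) < C (950.69 m) < E (954.38 m) < …

M, D, F, H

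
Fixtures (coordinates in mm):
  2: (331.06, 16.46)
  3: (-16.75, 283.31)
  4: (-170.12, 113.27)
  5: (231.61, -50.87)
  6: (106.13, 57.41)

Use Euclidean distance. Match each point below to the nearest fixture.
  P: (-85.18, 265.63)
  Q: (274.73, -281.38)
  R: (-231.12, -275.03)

P→3; Q→5; R→4

P at (-85.18, 265.63):
  2: √((416.24)² + (-249.17)²) = √(173255.7376 + 62085.6889) = 485.12 mm
  3: √((68.43)² + (17.68)²) = √(4682.6649 + 312.5824) = 70.68 mm
  4: √((-84.94)² + (-152.36)²) = √(7214.8036 + 23213.5696) = 174.44 mm
  5: √((316.79)² + (-316.50)²) = √(100355.9041 + 100172.2500) = 447.80 mm
  6: √((191.31)² + (-208.22)²) = √(36599.5161 + 43355.5684) = 282.76 mm
  → nearest: 3 (70.68 mm)
Q at (274.73, -281.38):
  2: √((56.33)² + (297.84)²) = √(3173.0689 + 88708.6656) = 303.12 mm
  3: √((-291.48)² + (564.69)²) = √(84960.5904 + 318874.7961) = 635.48 mm
  4: √((-444.85)² + (394.65)²) = √(197891.5225 + 155748.6225) = 594.68 mm
  5: √((-43.12)² + (230.51)²) = √(1859.3344 + 53134.8601) = 234.51 mm
  6: √((-168.60)² + (338.79)²) = √(28425.9600 + 114778.6641) = 378.42 mm
  → nearest: 5 (234.51 mm)
R at (-231.12, -275.03):
  2: √((562.18)² + (291.49)²) = √(316046.3524 + 84966.4201) = 633.26 mm
  3: √((214.37)² + (558.34)²) = √(45954.4969 + 311743.5556) = 598.08 mm
  4: √((61.00)² + (388.30)²) = √(3721.0000 + 150776.8900) = 393.06 mm
  5: √((462.73)² + (224.16)²) = √(214119.0529 + 50247.7056) = 514.17 mm
  6: √((337.25)² + (332.44)²) = √(113737.5625 + 110516.3536) = 473.55 mm
  → nearest: 4 (393.06 mm)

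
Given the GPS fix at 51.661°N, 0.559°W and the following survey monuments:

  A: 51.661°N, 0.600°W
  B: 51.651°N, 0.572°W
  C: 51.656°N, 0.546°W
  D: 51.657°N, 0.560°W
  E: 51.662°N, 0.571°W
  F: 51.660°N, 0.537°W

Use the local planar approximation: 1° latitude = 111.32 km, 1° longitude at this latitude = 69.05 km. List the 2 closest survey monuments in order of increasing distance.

D, E

Distances from 51.661°N, 0.559°W:
A: √((0.000·111.32)² + (-0.041·69.05)²) = √(0.00000 + 8.01484) = 2.831 km
B: √((-0.010·111.32)² + (-0.013·69.05)²) = √(1.23921 + 0.80578) = 1.430 km
C: √((-0.005·111.32)² + (0.013·69.05)²) = √(0.30980 + 0.80578) = 1.056 km
D: √((-0.004·111.32)² + (-0.001·69.05)²) = √(0.19827 + 0.00477) = 0.451 km
E: √((0.001·111.32)² + (-0.012·69.05)²) = √(0.01239 + 0.68658) = 0.836 km
F: √((-0.001·111.32)² + (0.022·69.05)²) = √(0.01239 + 2.30766) = 1.523 km
Sorted: D (0.451 km) < E (0.836 km) < C (1.056 km) < B (1.430 km) < …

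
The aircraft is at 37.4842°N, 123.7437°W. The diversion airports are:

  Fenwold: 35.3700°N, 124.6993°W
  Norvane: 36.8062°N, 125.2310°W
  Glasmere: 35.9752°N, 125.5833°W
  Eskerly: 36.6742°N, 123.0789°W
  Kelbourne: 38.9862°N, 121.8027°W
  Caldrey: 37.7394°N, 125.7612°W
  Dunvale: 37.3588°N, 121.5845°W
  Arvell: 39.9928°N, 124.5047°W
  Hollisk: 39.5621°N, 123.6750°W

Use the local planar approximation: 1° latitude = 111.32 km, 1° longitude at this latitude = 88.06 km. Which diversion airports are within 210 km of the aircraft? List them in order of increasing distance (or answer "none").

Eskerly, Norvane, Caldrey, Dunvale

Distances from 37.4842°N, 123.7437°W:
Fenwold: √((-2.1142·111.32)² + (-0.9556·88.06)²) = √(55390.914108 + 7081.245389) = 249.9443 km
Norvane: √((-0.6780·111.32)² + (-1.4873·88.06)²) = √(5696.469587 + 17153.569960) = 151.1623 km
Glasmere: √((-1.5090·111.32)² + (-1.8396·88.06)²) = √(28217.912008 + 26242.437047) = 233.3674 km
Eskerly: √((-0.8100·111.32)² + (0.6648·88.06)²) = √(8130.484629 + 3427.199484) = 107.5067 km
Kelbourne: √((1.5020·111.32)² + (1.9410·88.06)²) = √(27956.722823 + 29215.171026) = 239.1064 km
Caldrey: √((0.2552·111.32)² + (-2.0175·88.06)²) = √(807.063554 + 31563.448687) = 179.9181 km
Dunvale: √((-0.1254·111.32)² + (2.1592·88.06)²) = √(194.868422 + 36152.897123) = 190.6509 km
Arvell: √((2.5086·111.32)² + (-0.7610·88.06)²) = √(77984.668646 + 4490.830627) = 287.1855 km
Hollisk: √((2.0779·111.32)² + (0.0687·88.06)²) = √(53505.161773 + 36.599136) = 231.3909 km
Threshold 210 km: Eskerly (107.5067 km), Norvane (151.1623 km), Caldrey (179.9181 km), Dunvale (190.6509 km) are within range.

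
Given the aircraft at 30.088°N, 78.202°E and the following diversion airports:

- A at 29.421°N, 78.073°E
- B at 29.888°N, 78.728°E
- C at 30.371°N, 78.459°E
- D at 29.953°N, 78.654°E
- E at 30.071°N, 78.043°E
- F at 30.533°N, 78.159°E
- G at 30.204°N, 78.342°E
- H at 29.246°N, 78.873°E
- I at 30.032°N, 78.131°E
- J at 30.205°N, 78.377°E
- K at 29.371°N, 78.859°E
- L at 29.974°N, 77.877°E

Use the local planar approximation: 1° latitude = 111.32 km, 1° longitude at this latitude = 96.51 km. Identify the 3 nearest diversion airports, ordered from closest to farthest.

Distances from 30.088°N, 78.202°E:
A: √((-0.667·111.32)² + (-0.129·96.51)²) = √(5513.12784 + 154.99727) = 75.287 km
B: √((-0.200·111.32)² + (0.526·96.51)²) = √(495.68570 + 2577.01009) = 55.432 km
C: √((0.283·111.32)² + (0.257·96.51)²) = √(992.47429 + 615.19228) = 40.096 km
D: √((-0.135·111.32)² + (0.452·96.51)²) = √(225.84680 + 1902.92425) = 46.139 km
E: √((-0.017·111.32)² + (-0.159·96.51)²) = √(3.58133 + 235.47179) = 15.461 km
F: √((0.445·111.32)² + (-0.043·96.51)²) = √(2453.95400 + 17.22192) = 49.711 km
G: √((0.116·111.32)² + (0.140·96.51)²) = √(166.74867 + 182.55793) = 18.690 km
H: √((-0.842·111.32)² + (0.671·96.51)²) = √(8785.58284 + 4193.62576) = 113.926 km
I: √((-0.056·111.32)² + (-0.071·96.51)²) = √(38.86176 + 46.95278) = 9.264 km
J: √((0.117·111.32)² + (0.175·96.51)²) = √(169.63604 + 285.24677) = 21.328 km
K: √((-0.717·111.32)² + (0.657·96.51)²) = √(6370.66409 + 4020.45653) = 101.937 km
L: √((-0.114·111.32)² + (-0.325·96.51)²) = √(161.04828 + 983.81027) = 33.836 km
Sorted: I (9.264 km) < E (15.461 km) < G (18.690 km) < J (21.328 km) < L (33.836 km) < …

I, E, G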